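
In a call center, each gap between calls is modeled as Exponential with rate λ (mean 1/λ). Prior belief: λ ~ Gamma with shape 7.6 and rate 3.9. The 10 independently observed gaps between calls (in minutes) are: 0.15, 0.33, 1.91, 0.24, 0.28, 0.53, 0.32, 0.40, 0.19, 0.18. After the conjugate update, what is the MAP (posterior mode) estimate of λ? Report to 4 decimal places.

1.9692

With a Gamma(shape α, rate β) prior on the exponential rate λ, the posterior after n observations with total T = Σxᵢ is Gamma(α+n, β+T).
Sum of observations T = 4.53 minutes; n = 10.
Posterior: Gamma(7.6+10, 3.9+4.53) = Gamma(17.6, 8.43).
Mode = (α−1)/β = 1.9692.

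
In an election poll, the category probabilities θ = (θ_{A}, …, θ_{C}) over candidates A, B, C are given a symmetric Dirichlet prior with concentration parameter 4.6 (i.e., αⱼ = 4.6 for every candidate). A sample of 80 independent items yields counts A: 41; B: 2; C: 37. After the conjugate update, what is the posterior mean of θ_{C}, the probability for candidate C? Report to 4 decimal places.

0.4435

The Dirichlet prior is conjugate to the Multinomial likelihood: each posterior αⱼ = prior αⱼ + observed count nⱼ.
Posterior concentration: (45.6, 6.6, 41.6), total = 93.8.
E[θ_{C}|data] = α_{C}/Σα = 41.6/93.8 = 0.4435.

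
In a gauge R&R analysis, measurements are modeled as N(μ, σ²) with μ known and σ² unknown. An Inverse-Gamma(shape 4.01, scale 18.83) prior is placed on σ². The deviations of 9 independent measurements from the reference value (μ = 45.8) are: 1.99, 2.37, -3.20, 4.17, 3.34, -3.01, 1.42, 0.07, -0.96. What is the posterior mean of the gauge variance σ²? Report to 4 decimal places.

With known mean μ and an Inverse-Gamma(α, β) prior on σ², the Normal likelihood is conjugate: posterior is Inv-Gamma(α + n/2, β + Σ(xᵢ−μ)²/2).
Σ(xᵢ−μ)² = (1.99)² + (2.37)² + (-3.20)² + (4.17)² + (3.34)² + (-3.01)² + (1.42)² + (0.07)² + (-0.96)² = 60.3645.
Posterior: Inv-Gamma(4.01 + 9/2, 18.83 + 60.3645/2) = Inv-Gamma(8.51, 49.01225).
E[σ²|data] = β/(α−1) = 49.01225/7.51 = 6.5263.

6.5263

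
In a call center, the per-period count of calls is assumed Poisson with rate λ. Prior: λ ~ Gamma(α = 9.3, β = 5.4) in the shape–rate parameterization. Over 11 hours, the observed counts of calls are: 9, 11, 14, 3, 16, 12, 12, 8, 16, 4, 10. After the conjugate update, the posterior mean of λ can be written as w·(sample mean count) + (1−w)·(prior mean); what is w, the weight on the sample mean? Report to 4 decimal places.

0.6707

With a Gamma(shape α, rate β) prior, the Poisson likelihood is conjugate: the posterior is Gamma(α + ΣXᵢ, β + n).
Posterior mean = (α₀+S)/(β₀+n) = [n/(β₀+n)]·(S/n) + [β₀/(β₀+n)]·(α₀/β₀), so only n and β₀ enter the weight.
Weight on data w = n/(β₀+n) = 11/(5.4+11) = 11/16.4 = 0.6707.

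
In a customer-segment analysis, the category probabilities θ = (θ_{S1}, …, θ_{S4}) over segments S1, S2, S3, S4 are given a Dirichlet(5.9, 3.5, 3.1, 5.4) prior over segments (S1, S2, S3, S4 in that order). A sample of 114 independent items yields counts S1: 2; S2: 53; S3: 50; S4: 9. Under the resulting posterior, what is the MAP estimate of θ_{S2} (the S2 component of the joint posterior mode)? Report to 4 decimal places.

The Dirichlet prior is conjugate to the Multinomial likelihood: each posterior αⱼ = prior αⱼ + observed count nⱼ.
Posterior concentration: (7.9, 56.5, 53.1, 14.4), total = 131.9.
Joint mode component: (α_{S2}−1)/(Σα−K) = 55.5/127.9 = 0.4339.

0.4339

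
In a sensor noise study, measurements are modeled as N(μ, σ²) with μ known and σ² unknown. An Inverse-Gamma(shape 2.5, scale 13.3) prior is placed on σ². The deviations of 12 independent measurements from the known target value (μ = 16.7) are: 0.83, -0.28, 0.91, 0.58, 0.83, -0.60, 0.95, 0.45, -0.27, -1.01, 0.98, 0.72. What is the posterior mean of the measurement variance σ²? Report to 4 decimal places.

2.2172

With known mean μ and an Inverse-Gamma(α, β) prior on σ², the Normal likelihood is conjugate: posterior is Inv-Gamma(α + n/2, β + Σ(xᵢ−μ)²/2).
Σ(xᵢ−μ)² = (0.83)² + (-0.28)² + (0.91)² + (0.58)² + (0.83)² + (-0.60)² + (0.95)² + (0.45)² + (-0.27)² + (-1.01)² + (0.98)² + (0.72)² = 6.6575.
Posterior: Inv-Gamma(2.5 + 12/2, 13.3 + 6.6575/2) = Inv-Gamma(8.50, 16.62875).
E[σ²|data] = β/(α−1) = 16.62875/7.50 = 2.2172.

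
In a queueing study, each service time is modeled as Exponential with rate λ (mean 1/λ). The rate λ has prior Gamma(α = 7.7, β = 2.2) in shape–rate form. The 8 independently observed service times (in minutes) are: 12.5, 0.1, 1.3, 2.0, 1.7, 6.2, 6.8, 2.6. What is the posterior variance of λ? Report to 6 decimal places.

With a Gamma(shape α, rate β) prior on the exponential rate λ, the posterior after n observations with total T = Σxᵢ is Gamma(α+n, β+T).
Sum of observations T = 33.2 minutes; n = 8.
Posterior: Gamma(7.7+8, 2.2+33.2) = Gamma(15.7, 35.4).
Var = α/β² = 0.012528.

0.012528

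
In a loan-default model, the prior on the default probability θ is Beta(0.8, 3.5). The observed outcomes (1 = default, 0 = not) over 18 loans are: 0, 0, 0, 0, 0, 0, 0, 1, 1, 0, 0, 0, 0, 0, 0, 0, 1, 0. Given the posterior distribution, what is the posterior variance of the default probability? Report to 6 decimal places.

0.006067

The Beta prior is conjugate to a Binomial/Bernoulli likelihood; the update adds successes to α and failures to β.
Posterior: Beta(α+k, β+n−k) = Beta(0.8+3, 3.5+15) = Beta(3.8, 18.5).
Var = αβ/((α+β)²(α+β+1)) = 3.8·18.5/(22.3²·23.3) = 0.006067.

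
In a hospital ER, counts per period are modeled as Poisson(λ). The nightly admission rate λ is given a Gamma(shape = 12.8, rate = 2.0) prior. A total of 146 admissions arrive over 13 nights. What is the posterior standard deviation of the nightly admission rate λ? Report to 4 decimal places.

With a Gamma(shape α, rate β) prior, the Poisson likelihood is conjugate: the posterior is Gamma(α + ΣXᵢ, β + n).
Posterior: Gamma(α+S, β+n) = Gamma(12.8+146, 2.0+13) = Gamma(158.8, 15.0).
SD = √α/β = √158.8/15.0 = 0.8401.

0.8401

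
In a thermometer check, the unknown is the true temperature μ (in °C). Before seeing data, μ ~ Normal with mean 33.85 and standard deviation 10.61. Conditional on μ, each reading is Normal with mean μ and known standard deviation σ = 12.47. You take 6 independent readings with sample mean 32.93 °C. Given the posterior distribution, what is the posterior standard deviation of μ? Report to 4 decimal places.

For Normal data with known variance σ², a Normal(μ₀, σ₀²) prior on μ is conjugate. Posterior precision = 1/σ₀² + n/σ²; posterior mean is the precision-weighted average of μ₀ and x̄.
σ₀² = 10.61² = 112.5721, σ² = 12.47² = 155.5009; σ² + n·σ₀² = 155.5009 + 6·112.5721 = 830.9335.
Posterior precision = 1/σ₀² + n/σ² = 1/112.5721 + 6/155.5009 = (σ² + n·σ₀²)/(σ₀²σ²) = 830.9335/(112.5721·155.5009); posterior variance σₙ² = σ₀²σ²/(σ² + n·σ₀²) = 112.5721·155.5009/830.9335 = 21.066743.
Posterior SD = √σₙ² = √(112.5721·155.5009/830.9335) = 4.5899.

4.5899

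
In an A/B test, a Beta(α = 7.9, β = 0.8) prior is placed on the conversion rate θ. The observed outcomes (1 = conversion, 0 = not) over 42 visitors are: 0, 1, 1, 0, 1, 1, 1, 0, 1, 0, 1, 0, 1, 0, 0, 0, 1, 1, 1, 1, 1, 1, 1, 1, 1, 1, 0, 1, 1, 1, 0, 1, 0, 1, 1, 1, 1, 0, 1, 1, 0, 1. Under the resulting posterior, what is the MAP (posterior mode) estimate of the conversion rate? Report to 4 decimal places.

0.7372

The Beta prior is conjugate to a Binomial/Bernoulli likelihood; the update adds successes to α and failures to β.
Posterior: Beta(α+k, β+n−k) = Beta(7.9+29, 0.8+13) = Beta(36.9, 13.8).
Mode of Beta(a,b) for a,b>1 is (a−1)/(a+b−2) = 35.9/48.7 = 0.7372.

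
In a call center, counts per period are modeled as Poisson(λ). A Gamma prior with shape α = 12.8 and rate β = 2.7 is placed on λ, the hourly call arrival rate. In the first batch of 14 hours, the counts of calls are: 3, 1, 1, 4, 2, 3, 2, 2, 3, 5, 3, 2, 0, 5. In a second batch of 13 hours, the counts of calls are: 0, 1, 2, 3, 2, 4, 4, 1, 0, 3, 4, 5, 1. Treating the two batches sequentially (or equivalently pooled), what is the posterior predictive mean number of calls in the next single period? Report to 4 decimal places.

With a Gamma(shape α, rate β) prior, the Poisson likelihood is conjugate: the posterior is Gamma(α + ΣXᵢ, β + n).
Batch 1: sum of counts S = 36 over n = 14 hours.
After batch 1: Gamma(α+S, β+n) = Gamma(12.8+36, 2.7+14) = Gamma(48.8, 16.7).
Batch 2: sum of counts S = 30 over n = 13 hours.
After batch 2: Gamma(α+S, β+n) = Gamma(48.8+30, 16.7+13) = Gamma(78.8, 29.7).
The predictive distribution for one future period is NegBinom with mean α/β = 2.6532.

2.6532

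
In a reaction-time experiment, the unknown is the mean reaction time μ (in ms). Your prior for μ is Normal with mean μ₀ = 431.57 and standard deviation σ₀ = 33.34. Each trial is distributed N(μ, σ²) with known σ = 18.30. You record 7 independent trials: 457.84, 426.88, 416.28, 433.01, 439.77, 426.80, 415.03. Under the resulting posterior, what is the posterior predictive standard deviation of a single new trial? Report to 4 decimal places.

19.5130

For Normal data with known variance σ², a Normal(μ₀, σ₀²) prior on μ is conjugate. Posterior precision = 1/σ₀² + n/σ²; posterior mean is the precision-weighted average of μ₀ and x̄.
σ₀² = 33.34² = 1111.5556, σ² = 18.30² = 334.89; σ² + n·σ₀² = 334.89 + 7·1111.5556 = 8115.7792.
Posterior precision = 1/σ₀² + n/σ² = 1/1111.5556 + 7/334.89 = (σ² + n·σ₀²)/(σ₀²σ²) = 8115.7792/(1111.5556·334.89); posterior variance σₙ² = σ₀²σ²/(σ² + n·σ₀²) = 1111.5556·334.89/8115.7792 = 45.867297.
Predictive variance for one new observation = σₙ² + σ² = 1111.5556·334.89/8115.7792 + 334.89 = σ²·(σ₀² + 8115.7792)/8115.7792 = 334.89·9227.3348/8115.7792 = 380.757297; SD = √(334.89·9227.3348/8115.7792) = 19.5130.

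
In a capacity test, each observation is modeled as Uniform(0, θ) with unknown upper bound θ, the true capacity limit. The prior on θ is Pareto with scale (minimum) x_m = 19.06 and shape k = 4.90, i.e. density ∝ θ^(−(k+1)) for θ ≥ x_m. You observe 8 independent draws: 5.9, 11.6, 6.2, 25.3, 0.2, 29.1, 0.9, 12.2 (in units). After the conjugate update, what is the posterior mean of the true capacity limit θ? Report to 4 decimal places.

A Pareto(scale x_m, shape k) prior on the upper bound θ of Uniform(0, θ) is conjugate: posterior is Pareto(max(x_m, max xᵢ), k + n).
Sample maximum = 29.1; prior scale x_m = 19.06 → posterior scale = max = 29.10.
Posterior shape = 4.90 + 8 = 12.90.
E[θ|data] = k·x_m/(k−1) = 12.90·29.10/11.90 = 31.5454.

31.5454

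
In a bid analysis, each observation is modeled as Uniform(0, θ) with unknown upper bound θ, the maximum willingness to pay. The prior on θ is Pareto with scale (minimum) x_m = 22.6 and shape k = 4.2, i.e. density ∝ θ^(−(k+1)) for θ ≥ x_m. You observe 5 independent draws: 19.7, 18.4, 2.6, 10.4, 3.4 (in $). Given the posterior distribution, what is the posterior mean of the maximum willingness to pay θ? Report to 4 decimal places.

A Pareto(scale x_m, shape k) prior on the upper bound θ of Uniform(0, θ) is conjugate: posterior is Pareto(max(x_m, max xᵢ), k + n).
Sample maximum = 19.7; prior scale x_m = 22.6 → posterior scale = max = 22.6.
Posterior shape = 4.2 + 5 = 9.2.
E[θ|data] = k·x_m/(k−1) = 9.2·22.6/8.2 = 25.3561.

25.3561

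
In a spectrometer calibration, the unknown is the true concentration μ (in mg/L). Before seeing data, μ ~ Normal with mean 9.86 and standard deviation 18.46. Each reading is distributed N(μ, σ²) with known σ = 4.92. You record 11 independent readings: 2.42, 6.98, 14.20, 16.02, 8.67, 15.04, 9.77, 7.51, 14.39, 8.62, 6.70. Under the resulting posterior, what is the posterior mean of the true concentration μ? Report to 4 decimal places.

10.0280

For Normal data with known variance σ², a Normal(μ₀, σ₀²) prior on μ is conjugate. Posterior precision = 1/σ₀² + n/σ²; posterior mean is the precision-weighted average of μ₀ and x̄.
Σxᵢ = 2.42 + 6.98 + 14.20 + 16.02 + 8.67 + 15.04 + 9.77 + 7.51 + 14.39 + 8.62 + 6.70 = 110.32, so n·x̄ = 110.32.
σ₀² = 18.46² = 340.7716, σ² = 4.92² = 24.2064; σ² + n·σ₀² = 24.2064 + 11·340.7716 = 3772.694.
Posterior mean = (μ₀/σ₀² + n·x̄/σ²)/(1/σ₀² + n/σ²) = (σ²·μ₀ + σ₀²·n·x̄)/(σ² + n·σ₀²) = (24.2064·9.86 + 340.7716·110.32)/3772.694 = 37832.598016/3772.694 = 10.0280.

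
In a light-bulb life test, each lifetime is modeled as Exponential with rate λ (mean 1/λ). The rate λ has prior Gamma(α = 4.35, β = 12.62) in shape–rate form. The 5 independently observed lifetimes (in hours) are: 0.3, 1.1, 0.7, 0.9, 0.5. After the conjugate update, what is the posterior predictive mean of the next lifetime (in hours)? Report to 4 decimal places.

With a Gamma(shape α, rate β) prior on the exponential rate λ, the posterior after n observations with total T = Σxᵢ is Gamma(α+n, β+T).
Sum of observations T = 3.5 hours; n = 5.
Posterior: Gamma(4.35+5, 12.62+3.5) = Gamma(9.35, 16.12).
The predictive distribution for the next observation is Lomax; its mean is β/(α−1) = 16.12/8.35 = 1.9305.

1.9305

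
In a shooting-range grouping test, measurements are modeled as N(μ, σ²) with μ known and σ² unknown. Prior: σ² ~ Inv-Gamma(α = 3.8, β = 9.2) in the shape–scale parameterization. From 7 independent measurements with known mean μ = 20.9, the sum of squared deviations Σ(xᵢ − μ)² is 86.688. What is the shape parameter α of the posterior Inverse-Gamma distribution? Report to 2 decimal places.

With known mean μ and an Inverse-Gamma(α, β) prior on σ², the Normal likelihood is conjugate: posterior is Inv-Gamma(α + n/2, β + Σ(xᵢ−μ)²/2).
Posterior: Inv-Gamma(3.8 + 7/2, 9.2 + 86.688/2) = Inv-Gamma(7.30, 52.5440).
Posterior α = 7.30.

7.30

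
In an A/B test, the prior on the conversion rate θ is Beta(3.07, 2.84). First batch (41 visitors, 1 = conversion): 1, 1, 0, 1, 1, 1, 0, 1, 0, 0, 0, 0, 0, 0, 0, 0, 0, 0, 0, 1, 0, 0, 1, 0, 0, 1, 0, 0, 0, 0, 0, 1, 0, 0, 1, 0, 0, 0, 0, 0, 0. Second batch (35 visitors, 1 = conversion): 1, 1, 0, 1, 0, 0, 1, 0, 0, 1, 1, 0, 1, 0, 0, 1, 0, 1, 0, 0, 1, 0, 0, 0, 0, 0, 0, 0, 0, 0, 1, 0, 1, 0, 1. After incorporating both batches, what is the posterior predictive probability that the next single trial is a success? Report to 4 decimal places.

0.3305

The Beta prior is conjugate to a Binomial/Bernoulli likelihood; the update adds successes to α and failures to β.
After batch 1: Beta(3.07+11, 2.84+30) = Beta(14.07, 32.84).
After batch 2: Beta(14.07+13, 32.84+22) = Beta(27.07, 54.84).
For a single future Bernoulli trial, P(success | data) = α/(α+β) = 0.3305.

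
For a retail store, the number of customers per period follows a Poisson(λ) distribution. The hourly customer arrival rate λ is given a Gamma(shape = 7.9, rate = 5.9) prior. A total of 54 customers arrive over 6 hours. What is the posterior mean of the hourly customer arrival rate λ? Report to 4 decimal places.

With a Gamma(shape α, rate β) prior, the Poisson likelihood is conjugate: the posterior is Gamma(α + ΣXᵢ, β + n).
Posterior: Gamma(α+S, β+n) = Gamma(7.9+54, 5.9+6) = Gamma(61.9, 11.9).
Posterior mean = α/β = 61.9/11.9 = 5.2017.

5.2017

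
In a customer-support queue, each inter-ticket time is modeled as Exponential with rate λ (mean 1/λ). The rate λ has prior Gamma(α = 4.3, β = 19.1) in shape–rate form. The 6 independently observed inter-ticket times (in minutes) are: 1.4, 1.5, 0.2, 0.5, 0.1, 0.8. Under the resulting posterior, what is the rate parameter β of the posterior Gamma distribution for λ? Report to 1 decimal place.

23.6

With a Gamma(shape α, rate β) prior on the exponential rate λ, the posterior after n observations with total T = Σxᵢ is Gamma(α+n, β+T).
Sum of observations T = 4.5 minutes; n = 6.
Posterior: Gamma(4.3+6, 19.1+4.5) = Gamma(10.3, 23.6).
Posterior β = 23.6.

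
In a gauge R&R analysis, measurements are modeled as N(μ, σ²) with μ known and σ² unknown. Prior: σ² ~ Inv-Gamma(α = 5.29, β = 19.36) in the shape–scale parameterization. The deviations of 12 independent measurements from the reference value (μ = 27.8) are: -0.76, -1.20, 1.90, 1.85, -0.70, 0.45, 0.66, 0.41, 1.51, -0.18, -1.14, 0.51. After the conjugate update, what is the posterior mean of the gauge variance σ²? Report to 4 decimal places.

With known mean μ and an Inverse-Gamma(α, β) prior on σ², the Normal likelihood is conjugate: posterior is Inv-Gamma(α + n/2, β + Σ(xᵢ−μ)²/2).
Σ(xᵢ−μ)² = (-0.76)² + (-1.20)² + (1.90)² + (1.85)² + (-0.70)² + (0.45)² + (0.66)² + (0.41)² + (1.51)² + (-0.18)² + (-1.14)² + (0.51)² = 14.2185.
Posterior: Inv-Gamma(5.29 + 12/2, 19.36 + 14.2185/2) = Inv-Gamma(11.29, 26.46925).
E[σ²|data] = β/(α−1) = 26.46925/10.29 = 2.5723.

2.5723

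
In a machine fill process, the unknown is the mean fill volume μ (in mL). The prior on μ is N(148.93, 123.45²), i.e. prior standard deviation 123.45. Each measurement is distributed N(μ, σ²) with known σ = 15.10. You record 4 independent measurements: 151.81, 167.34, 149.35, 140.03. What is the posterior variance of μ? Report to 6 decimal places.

For Normal data with known variance σ², a Normal(μ₀, σ₀²) prior on μ is conjugate. Posterior precision = 1/σ₀² + n/σ²; posterior mean is the precision-weighted average of μ₀ and x̄.
σ₀² = 123.45² = 15239.9025, σ² = 15.10² = 228.01; σ² + n·σ₀² = 228.01 + 4·15239.9025 = 61187.62.
Posterior precision = 1/σ₀² + n/σ² = 1/15239.9025 + 4/228.01 = (σ² + n·σ₀²)/(σ₀²σ²) = 61187.62/(15239.9025·228.01); posterior variance σₙ² = σ₀²σ²/(σ² + n·σ₀²) = 15239.9025·228.01/61187.62 = 56.790085.

56.790085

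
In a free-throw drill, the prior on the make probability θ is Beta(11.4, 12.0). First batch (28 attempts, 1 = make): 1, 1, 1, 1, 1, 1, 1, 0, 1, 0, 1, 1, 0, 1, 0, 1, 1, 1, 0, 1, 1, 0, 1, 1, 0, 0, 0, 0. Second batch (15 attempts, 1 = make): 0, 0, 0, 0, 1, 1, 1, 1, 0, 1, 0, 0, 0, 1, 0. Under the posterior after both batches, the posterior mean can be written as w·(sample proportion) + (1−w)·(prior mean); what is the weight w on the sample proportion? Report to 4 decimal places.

The Beta prior is conjugate to a Binomial/Bernoulli likelihood; the update adds successes to α and failures to β.
Total number of attempts: n = 28 + 15 = 43.
Posterior mean = (α₀+k)/(α₀+β₀+n) = [n/(α₀+β₀+n)]·(k/n) + [(α₀+β₀)/(α₀+β₀+n)]·α₀/(α₀+β₀), so only n and the prior enter the weight.
The weight on the data is w = n/(α₀+β₀+n) = 43/(11.4+12.0+43) = 43/66.4 = 0.6476.

0.6476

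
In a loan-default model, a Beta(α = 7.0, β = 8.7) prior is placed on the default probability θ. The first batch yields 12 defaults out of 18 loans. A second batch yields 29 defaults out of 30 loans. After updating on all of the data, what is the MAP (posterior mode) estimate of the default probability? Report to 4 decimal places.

0.7618

The Beta prior is conjugate to a Binomial/Bernoulli likelihood; the update adds successes to α and failures to β.
After batch 1: Beta(7.0+12, 8.7+6) = Beta(19.0, 14.7).
After batch 2: Beta(19.0+29, 14.7+1) = Beta(48.0, 15.7).
Mode of Beta(a,b) for a,b>1 is (a−1)/(a+b−2) = 47.0/61.7 = 0.7618.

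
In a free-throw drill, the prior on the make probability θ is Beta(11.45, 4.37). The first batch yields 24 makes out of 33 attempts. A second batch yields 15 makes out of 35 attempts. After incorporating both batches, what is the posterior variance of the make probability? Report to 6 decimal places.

0.002825

The Beta prior is conjugate to a Binomial/Bernoulli likelihood; the update adds successes to α and failures to β.
After batch 1: Beta(11.45+24, 4.37+9) = Beta(35.45, 13.37).
After batch 2: Beta(35.45+15, 13.37+20) = Beta(50.45, 33.37).
Var = αβ/((α+β)²(α+β+1)) = 50.45·33.37/(83.82²·84.82) = 0.002825.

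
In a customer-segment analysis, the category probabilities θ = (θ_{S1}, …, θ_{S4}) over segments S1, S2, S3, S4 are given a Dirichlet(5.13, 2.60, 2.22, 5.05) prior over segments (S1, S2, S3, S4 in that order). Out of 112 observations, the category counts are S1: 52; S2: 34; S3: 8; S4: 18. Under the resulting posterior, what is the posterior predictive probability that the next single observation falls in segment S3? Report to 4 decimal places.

The Dirichlet prior is conjugate to the Multinomial likelihood: each posterior αⱼ = prior αⱼ + observed count nⱼ.
Posterior concentration: (57.13, 36.60, 10.22, 23.05), total = 127.00.
P(next = S3 | data) = α_{S3}/Σα = 0.0805.

0.0805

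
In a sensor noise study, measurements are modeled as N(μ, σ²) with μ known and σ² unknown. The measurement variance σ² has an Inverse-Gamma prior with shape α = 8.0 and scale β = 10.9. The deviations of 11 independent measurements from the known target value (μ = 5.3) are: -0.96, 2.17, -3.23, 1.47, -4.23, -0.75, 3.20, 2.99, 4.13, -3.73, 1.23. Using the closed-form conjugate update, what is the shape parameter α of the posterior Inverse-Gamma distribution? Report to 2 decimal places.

13.50

With known mean μ and an Inverse-Gamma(α, β) prior on σ², the Normal likelihood is conjugate: posterior is Inv-Gamma(α + n/2, β + Σ(xᵢ−μ)²/2).
Σ(xᵢ−μ)² = (-0.96)² + (2.17)² + (-3.23)² + (1.47)² + (-4.23)² + (-0.75)² + (3.20)² + (2.99)² + (4.13)² + (-3.73)² + (1.23)² = 88.3425.
Posterior: Inv-Gamma(8.0 + 11/2, 10.9 + 88.3425/2) = Inv-Gamma(13.50, 55.07125).
Posterior α = 13.50.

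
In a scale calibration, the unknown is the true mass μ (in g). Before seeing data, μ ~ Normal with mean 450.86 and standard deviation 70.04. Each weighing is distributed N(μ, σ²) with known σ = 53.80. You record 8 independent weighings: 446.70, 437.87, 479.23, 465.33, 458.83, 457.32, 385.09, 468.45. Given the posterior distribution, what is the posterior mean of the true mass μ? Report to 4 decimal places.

For Normal data with known variance σ², a Normal(μ₀, σ₀²) prior on μ is conjugate. Posterior precision = 1/σ₀² + n/σ²; posterior mean is the precision-weighted average of μ₀ and x̄.
Σxᵢ = 446.70 + 437.87 + 479.23 + 465.33 + 458.83 + 457.32 + 385.09 + 468.45 = 3598.82, so n·x̄ = 3598.82.
σ₀² = 70.04² = 4905.6016, σ² = 53.80² = 2894.44; σ² + n·σ₀² = 2894.44 + 8·4905.6016 = 42139.2528.
Posterior mean = (μ₀/σ₀² + n·x̄/σ²)/(1/σ₀² + n/σ²) = (σ²·μ₀ + σ₀²·n·x̄)/(σ² + n·σ₀²) = (2894.44·450.86 + 4905.6016·3598.82)/42139.2528 = 18959364.368512/42139.2528 = 449.9217.

449.9217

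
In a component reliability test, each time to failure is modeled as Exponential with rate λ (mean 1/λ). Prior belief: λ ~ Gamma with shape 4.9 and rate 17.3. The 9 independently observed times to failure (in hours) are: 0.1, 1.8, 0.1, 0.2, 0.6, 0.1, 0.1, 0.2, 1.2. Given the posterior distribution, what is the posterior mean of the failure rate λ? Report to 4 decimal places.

With a Gamma(shape α, rate β) prior on the exponential rate λ, the posterior after n observations with total T = Σxᵢ is Gamma(α+n, β+T).
Sum of observations T = 4.4 hours; n = 9.
Posterior: Gamma(4.9+9, 17.3+4.4) = Gamma(13.9, 21.7).
Posterior mean of λ = α/β = 13.9/21.7 = 0.6406.

0.6406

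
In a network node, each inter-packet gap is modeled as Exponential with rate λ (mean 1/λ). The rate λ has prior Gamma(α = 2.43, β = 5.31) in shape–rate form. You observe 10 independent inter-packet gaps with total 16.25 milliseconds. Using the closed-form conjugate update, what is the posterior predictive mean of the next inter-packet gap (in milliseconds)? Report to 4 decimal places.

1.8863

With a Gamma(shape α, rate β) prior on the exponential rate λ, the posterior after n observations with total T = Σxᵢ is Gamma(α+n, β+T).
Posterior: Gamma(2.43+10, 5.31+16.25) = Gamma(12.43, 21.56).
The predictive distribution for the next observation is Lomax; its mean is β/(α−1) = 21.56/11.43 = 1.8863.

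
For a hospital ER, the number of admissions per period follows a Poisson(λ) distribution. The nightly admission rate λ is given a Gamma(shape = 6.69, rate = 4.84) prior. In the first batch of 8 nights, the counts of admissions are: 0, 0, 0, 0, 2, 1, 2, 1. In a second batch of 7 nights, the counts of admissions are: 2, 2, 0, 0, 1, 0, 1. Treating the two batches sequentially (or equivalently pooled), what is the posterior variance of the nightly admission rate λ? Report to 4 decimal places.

With a Gamma(shape α, rate β) prior, the Poisson likelihood is conjugate: the posterior is Gamma(α + ΣXᵢ, β + n).
Batch 1: sum of counts S = 6 over n = 8 nights.
After batch 1: Gamma(α+S, β+n) = Gamma(6.69+6, 4.84+8) = Gamma(12.69, 12.84).
Batch 2: sum of counts S = 6 over n = 7 nights.
After batch 2: Gamma(α+S, β+n) = Gamma(12.69+6, 12.84+7) = Gamma(18.69, 19.84).
Var = α/β² = 18.69/19.84² = 0.0475.

0.0475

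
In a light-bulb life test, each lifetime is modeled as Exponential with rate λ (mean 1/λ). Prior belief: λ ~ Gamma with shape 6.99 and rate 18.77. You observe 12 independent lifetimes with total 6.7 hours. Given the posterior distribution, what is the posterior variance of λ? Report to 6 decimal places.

0.029273

With a Gamma(shape α, rate β) prior on the exponential rate λ, the posterior after n observations with total T = Σxᵢ is Gamma(α+n, β+T).
Posterior: Gamma(6.99+12, 18.77+6.7) = Gamma(18.99, 25.47).
Var = α/β² = 0.029273.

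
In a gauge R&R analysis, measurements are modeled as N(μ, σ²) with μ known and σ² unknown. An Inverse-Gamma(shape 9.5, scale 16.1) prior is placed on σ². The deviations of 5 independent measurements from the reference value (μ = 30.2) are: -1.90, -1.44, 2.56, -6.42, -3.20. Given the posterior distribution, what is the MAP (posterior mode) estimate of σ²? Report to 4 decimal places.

With known mean μ and an Inverse-Gamma(α, β) prior on σ², the Normal likelihood is conjugate: posterior is Inv-Gamma(α + n/2, β + Σ(xᵢ−μ)²/2).
Σ(xᵢ−μ)² = (-1.90)² + (-1.44)² + (2.56)² + (-6.42)² + (-3.20)² = 63.6936.
Posterior: Inv-Gamma(9.5 + 5/2, 16.1 + 63.6936/2) = Inv-Gamma(12.00, 47.94680).
Mode = β/(α+1) = 47.94680/13.00 = 3.6882.

3.6882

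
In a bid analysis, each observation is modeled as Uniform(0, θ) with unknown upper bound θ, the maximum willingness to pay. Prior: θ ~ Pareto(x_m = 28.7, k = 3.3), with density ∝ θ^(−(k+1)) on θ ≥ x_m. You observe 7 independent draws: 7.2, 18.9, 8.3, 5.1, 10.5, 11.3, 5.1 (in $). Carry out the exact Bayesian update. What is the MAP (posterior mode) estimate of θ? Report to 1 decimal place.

28.7

A Pareto(scale x_m, shape k) prior on the upper bound θ of Uniform(0, θ) is conjugate: posterior is Pareto(max(x_m, max xᵢ), k + n).
Sample maximum = 18.9; prior scale x_m = 28.7 → posterior scale = max = 28.7.
Posterior shape = 3.3 + 7 = 10.3.
The Pareto density is decreasing on [x_m, ∞), so the mode is x_m = 28.7.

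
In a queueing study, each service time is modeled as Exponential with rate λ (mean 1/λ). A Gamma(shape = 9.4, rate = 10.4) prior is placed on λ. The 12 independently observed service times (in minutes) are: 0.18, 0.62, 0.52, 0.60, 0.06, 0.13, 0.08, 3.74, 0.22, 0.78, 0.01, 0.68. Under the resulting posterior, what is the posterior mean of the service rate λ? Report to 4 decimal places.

With a Gamma(shape α, rate β) prior on the exponential rate λ, the posterior after n observations with total T = Σxᵢ is Gamma(α+n, β+T).
Sum of observations T = 7.62 minutes; n = 12.
Posterior: Gamma(9.4+12, 10.4+7.62) = Gamma(21.4, 18.02).
Posterior mean of λ = α/β = 21.4/18.02 = 1.1876.

1.1876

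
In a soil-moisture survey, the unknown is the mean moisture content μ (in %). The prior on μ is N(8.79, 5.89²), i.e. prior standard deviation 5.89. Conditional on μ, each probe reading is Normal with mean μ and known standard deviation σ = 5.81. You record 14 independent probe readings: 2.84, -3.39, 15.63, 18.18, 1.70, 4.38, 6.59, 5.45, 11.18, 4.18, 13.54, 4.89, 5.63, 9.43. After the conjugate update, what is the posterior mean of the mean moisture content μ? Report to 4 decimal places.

For Normal data with known variance σ², a Normal(μ₀, σ₀²) prior on μ is conjugate. Posterior precision = 1/σ₀² + n/σ²; posterior mean is the precision-weighted average of μ₀ and x̄.
Σxᵢ = 2.84 + (-3.39) + 15.63 + 18.18 + 1.70 + 4.38 + 6.59 + 5.45 + 11.18 + 4.18 + 13.54 + 4.89 + 5.63 + 9.43 = 100.23, so n·x̄ = 100.23.
σ₀² = 5.89² = 34.6921, σ² = 5.81² = 33.7561; σ² + n·σ₀² = 33.7561 + 14·34.6921 = 519.4455.
Posterior mean = (μ₀/σ₀² + n·x̄/σ²)/(1/σ₀² + n/σ²) = (σ²·μ₀ + σ₀²·n·x̄)/(σ² + n·σ₀²) = (33.7561·8.79 + 34.6921·100.23)/519.4455 = 3773.905302/519.4455 = 7.2653.

7.2653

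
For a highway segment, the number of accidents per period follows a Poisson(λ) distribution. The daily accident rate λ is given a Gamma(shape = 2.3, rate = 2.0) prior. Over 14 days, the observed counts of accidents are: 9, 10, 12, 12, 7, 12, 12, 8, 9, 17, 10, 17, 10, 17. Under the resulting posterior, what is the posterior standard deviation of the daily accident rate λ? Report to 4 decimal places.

0.8011

With a Gamma(shape α, rate β) prior, the Poisson likelihood is conjugate: the posterior is Gamma(α + ΣXᵢ, β + n).
Sum of counts S = 162 over n = 14 days.
Posterior: Gamma(α+S, β+n) = Gamma(2.3+162, 2.0+14) = Gamma(164.3, 16.0).
SD = √α/β = √164.3/16.0 = 0.8011.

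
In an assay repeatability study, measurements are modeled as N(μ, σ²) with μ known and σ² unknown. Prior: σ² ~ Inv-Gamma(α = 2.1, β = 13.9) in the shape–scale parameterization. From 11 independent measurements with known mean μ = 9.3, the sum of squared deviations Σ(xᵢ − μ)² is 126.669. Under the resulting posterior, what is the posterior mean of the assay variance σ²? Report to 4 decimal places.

11.7022

With known mean μ and an Inverse-Gamma(α, β) prior on σ², the Normal likelihood is conjugate: posterior is Inv-Gamma(α + n/2, β + Σ(xᵢ−μ)²/2).
Posterior: Inv-Gamma(2.1 + 11/2, 13.9 + 126.669/2) = Inv-Gamma(7.60, 77.2345).
E[σ²|data] = β/(α−1) = 77.2345/6.60 = 11.7022.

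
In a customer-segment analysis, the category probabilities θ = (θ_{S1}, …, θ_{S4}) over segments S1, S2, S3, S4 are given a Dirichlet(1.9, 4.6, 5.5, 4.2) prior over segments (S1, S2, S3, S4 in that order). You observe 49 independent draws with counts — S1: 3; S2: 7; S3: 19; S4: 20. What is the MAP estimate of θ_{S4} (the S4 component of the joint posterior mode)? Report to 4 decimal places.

0.3791

The Dirichlet prior is conjugate to the Multinomial likelihood: each posterior αⱼ = prior αⱼ + observed count nⱼ.
Posterior concentration: (4.9, 11.6, 24.5, 24.2), total = 65.2.
Joint mode component: (α_{S4}−1)/(Σα−K) = 23.2/61.2 = 0.3791.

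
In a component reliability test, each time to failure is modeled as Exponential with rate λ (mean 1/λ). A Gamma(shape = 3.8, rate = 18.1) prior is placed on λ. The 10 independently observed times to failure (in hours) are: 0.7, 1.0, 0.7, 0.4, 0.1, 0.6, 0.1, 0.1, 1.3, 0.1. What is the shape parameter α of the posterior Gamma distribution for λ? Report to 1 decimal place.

With a Gamma(shape α, rate β) prior on the exponential rate λ, the posterior after n observations with total T = Σxᵢ is Gamma(α+n, β+T).
Sum of observations T = 5.1 hours; n = 10.
Posterior: Gamma(3.8+10, 18.1+5.1) = Gamma(13.8, 23.2).
Posterior α = 13.8.

13.8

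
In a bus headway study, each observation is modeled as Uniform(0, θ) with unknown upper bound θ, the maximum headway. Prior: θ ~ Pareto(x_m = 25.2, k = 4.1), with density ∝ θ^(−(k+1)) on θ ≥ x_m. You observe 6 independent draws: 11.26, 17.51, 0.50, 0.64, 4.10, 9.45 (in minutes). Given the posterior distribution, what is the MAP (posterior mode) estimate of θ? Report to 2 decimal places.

A Pareto(scale x_m, shape k) prior on the upper bound θ of Uniform(0, θ) is conjugate: posterior is Pareto(max(x_m, max xᵢ), k + n).
Sample maximum = 17.51; prior scale x_m = 25.2 → posterior scale = max = 25.20.
Posterior shape = 4.1 + 6 = 10.1.
The Pareto density is decreasing on [x_m, ∞), so the mode is x_m = 25.20.

25.20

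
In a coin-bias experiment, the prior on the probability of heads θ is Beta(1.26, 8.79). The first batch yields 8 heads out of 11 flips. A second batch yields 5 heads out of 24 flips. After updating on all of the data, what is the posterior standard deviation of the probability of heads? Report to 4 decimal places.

The Beta prior is conjugate to a Binomial/Bernoulli likelihood; the update adds successes to α and failures to β.
After batch 1: Beta(1.26+8, 8.79+3) = Beta(9.26, 11.79).
After batch 2: Beta(9.26+5, 11.79+19) = Beta(14.26, 30.79).
Var = αβ/((α+β)²(α+β+1)) = 14.26·30.79/(45.05²·46.05) = 0.00469797; SD = √0.00469797 = 0.0685.

0.0685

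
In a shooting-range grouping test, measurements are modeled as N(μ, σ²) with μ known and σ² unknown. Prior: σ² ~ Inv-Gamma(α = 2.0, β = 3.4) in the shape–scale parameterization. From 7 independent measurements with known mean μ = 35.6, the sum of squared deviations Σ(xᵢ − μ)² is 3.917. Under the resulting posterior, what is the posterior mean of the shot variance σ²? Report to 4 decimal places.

1.1908

With known mean μ and an Inverse-Gamma(α, β) prior on σ², the Normal likelihood is conjugate: posterior is Inv-Gamma(α + n/2, β + Σ(xᵢ−μ)²/2).
Posterior: Inv-Gamma(2.0 + 7/2, 3.4 + 3.917/2) = Inv-Gamma(5.50, 5.3585).
E[σ²|data] = β/(α−1) = 5.3585/4.50 = 1.1908.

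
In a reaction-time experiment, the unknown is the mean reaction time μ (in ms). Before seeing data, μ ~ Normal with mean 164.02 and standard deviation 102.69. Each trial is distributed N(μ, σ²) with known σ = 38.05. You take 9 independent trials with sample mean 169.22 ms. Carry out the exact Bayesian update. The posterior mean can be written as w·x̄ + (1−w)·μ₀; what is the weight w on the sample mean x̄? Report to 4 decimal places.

0.9850

For Normal data with known variance σ², a Normal(μ₀, σ₀²) prior on μ is conjugate. Posterior precision = 1/σ₀² + n/σ²; posterior mean is the precision-weighted average of μ₀ and x̄.
σ₀² = 102.69² = 10545.2361, σ² = 38.05² = 1447.8025. Prior precision 1/σ₀² = 1/10545.2361; data precision n/σ² = 9/1447.8025.
w = (n/σ²)/(1/σ₀² + n/σ²) = n·σ₀²/(σ² + n·σ₀²) = 9·10545.2361/(1447.8025 + 9·10545.2361) = 94907.1249/96354.9274 = 0.9850.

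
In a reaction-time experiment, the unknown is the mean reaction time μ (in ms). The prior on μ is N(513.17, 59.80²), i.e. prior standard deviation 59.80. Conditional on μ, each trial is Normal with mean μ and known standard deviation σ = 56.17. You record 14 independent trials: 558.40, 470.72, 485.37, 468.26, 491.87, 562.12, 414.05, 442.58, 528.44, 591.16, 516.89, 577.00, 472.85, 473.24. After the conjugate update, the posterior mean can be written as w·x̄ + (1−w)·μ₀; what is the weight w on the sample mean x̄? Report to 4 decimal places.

0.9407

For Normal data with known variance σ², a Normal(μ₀, σ₀²) prior on μ is conjugate. Posterior precision = 1/σ₀² + n/σ²; posterior mean is the precision-weighted average of μ₀ and x̄.
σ₀² = 59.80² = 3576.04, σ² = 56.17² = 3155.0689. Prior precision 1/σ₀² = 1/3576.04; data precision n/σ² = 14/3155.0689.
w = (n/σ²)/(1/σ₀² + n/σ²) = n·σ₀²/(σ² + n·σ₀²) = 14·3576.04/(3155.0689 + 14·3576.04) = 50064.56/53219.6289 = 0.9407.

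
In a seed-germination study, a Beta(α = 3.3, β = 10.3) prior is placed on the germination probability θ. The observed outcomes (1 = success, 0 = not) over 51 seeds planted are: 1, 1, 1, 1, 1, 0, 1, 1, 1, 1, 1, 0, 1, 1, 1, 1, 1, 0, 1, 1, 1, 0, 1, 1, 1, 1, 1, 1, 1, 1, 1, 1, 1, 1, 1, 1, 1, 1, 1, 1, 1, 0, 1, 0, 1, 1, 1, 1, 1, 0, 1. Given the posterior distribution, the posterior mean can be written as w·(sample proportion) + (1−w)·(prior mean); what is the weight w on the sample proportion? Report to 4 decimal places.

The Beta prior is conjugate to a Binomial/Bernoulli likelihood; the update adds successes to α and failures to β.
Posterior mean = (α₀+k)/(α₀+β₀+n) = [n/(α₀+β₀+n)]·(k/n) + [(α₀+β₀)/(α₀+β₀+n)]·α₀/(α₀+β₀), so only n and the prior enter the weight.
The weight on the data is w = n/(α₀+β₀+n) = 51/(3.3+10.3+51) = 51/64.6 = 0.7895.

0.7895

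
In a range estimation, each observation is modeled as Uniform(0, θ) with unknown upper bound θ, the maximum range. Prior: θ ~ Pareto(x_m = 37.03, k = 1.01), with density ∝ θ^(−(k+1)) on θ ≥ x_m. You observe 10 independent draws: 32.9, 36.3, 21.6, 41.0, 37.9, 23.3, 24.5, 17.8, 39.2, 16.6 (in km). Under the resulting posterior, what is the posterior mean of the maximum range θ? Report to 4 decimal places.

45.0959

A Pareto(scale x_m, shape k) prior on the upper bound θ of Uniform(0, θ) is conjugate: posterior is Pareto(max(x_m, max xᵢ), k + n).
Sample maximum = 41.0; prior scale x_m = 37.03 → posterior scale = max = 41.00.
Posterior shape = 1.01 + 10 = 11.01.
E[θ|data] = k·x_m/(k−1) = 11.01·41.00/10.01 = 45.0959.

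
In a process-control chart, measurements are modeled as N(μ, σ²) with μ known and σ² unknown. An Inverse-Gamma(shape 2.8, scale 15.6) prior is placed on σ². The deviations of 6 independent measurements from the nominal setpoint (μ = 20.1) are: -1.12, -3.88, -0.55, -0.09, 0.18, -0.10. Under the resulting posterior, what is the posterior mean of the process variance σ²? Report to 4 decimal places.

With known mean μ and an Inverse-Gamma(α, β) prior on σ², the Normal likelihood is conjugate: posterior is Inv-Gamma(α + n/2, β + Σ(xᵢ−μ)²/2).
Σ(xᵢ−μ)² = (-1.12)² + (-3.88)² + (-0.55)² + (-0.09)² + (0.18)² + (-0.10)² = 16.6618.
Posterior: Inv-Gamma(2.8 + 6/2, 15.6 + 16.6618/2) = Inv-Gamma(5.80, 23.93090).
E[σ²|data] = β/(α−1) = 23.93090/4.80 = 4.9856.

4.9856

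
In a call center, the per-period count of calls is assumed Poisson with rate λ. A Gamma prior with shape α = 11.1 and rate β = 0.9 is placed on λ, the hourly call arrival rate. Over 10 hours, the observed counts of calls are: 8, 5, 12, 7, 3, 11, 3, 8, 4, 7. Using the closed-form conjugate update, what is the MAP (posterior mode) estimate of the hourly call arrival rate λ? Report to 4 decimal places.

With a Gamma(shape α, rate β) prior, the Poisson likelihood is conjugate: the posterior is Gamma(α + ΣXᵢ, β + n).
Sum of counts S = 68 over n = 10 hours.
Posterior: Gamma(α+S, β+n) = Gamma(11.1+68, 0.9+10) = Gamma(79.1, 10.9).
Mode of Gamma(α,β) for α≥1 is (α−1)/β = 78.1/10.9 = 7.1651.

7.1651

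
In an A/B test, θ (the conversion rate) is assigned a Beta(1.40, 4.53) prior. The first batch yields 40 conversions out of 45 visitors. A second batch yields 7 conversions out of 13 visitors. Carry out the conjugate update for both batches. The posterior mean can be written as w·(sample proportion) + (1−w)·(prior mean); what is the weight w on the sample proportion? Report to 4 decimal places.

0.9072

The Beta prior is conjugate to a Binomial/Bernoulli likelihood; the update adds successes to α and failures to β.
Total number of visitors: n = 45 + 13 = 58.
Posterior mean = (α₀+k)/(α₀+β₀+n) = [n/(α₀+β₀+n)]·(k/n) + [(α₀+β₀)/(α₀+β₀+n)]·α₀/(α₀+β₀), so only n and the prior enter the weight.
The weight on the data is w = n/(α₀+β₀+n) = 58/(1.40+4.53+58) = 58/63.93 = 0.9072.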